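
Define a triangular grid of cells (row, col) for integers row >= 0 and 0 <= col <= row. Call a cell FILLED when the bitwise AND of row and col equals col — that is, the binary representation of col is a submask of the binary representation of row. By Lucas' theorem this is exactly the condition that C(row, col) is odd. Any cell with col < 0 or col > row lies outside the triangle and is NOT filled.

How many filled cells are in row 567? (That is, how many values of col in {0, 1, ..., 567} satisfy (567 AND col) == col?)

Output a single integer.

567 in binary = 1000110111
popcount(567) = number of 1-bits in 1000110111 = 6
A col c satisfies (567 AND c) == c iff every set bit of c is also set in 567; each of the 6 set bits of 567 can independently be on or off in c.
count = 2^6 = 64

Answer: 64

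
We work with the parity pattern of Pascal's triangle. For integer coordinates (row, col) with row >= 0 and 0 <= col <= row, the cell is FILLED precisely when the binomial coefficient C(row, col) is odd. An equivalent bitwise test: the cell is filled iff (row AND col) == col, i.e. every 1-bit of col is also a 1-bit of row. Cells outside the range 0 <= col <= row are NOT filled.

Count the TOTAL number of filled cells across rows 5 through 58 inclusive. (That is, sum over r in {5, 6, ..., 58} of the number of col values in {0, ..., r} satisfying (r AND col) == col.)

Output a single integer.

r5=101 pc2: +4 =4
r6=110 pc2: +4 =8
r7=111 pc3: +8 =16
r8=1000 pc1: +2 =18
r9=1001 pc2: +4 =22
r10=1010 pc2: +4 =26
r11=1011 pc3: +8 =34
r12=1100 pc2: +4 =38
r13=1101 pc3: +8 =46
r14=1110 pc3: +8 =54
r15=1111 pc4: +16 =70
r16=10000 pc1: +2 =72
r17=10001 pc2: +4 =76
r18=10010 pc2: +4 =80
r19=10011 pc3: +8 =88
r20=10100 pc2: +4 =92
r21=10101 pc3: +8 =100
r22=10110 pc3: +8 =108
r23=10111 pc4: +16 =124
r24=11000 pc2: +4 =128
r25=11001 pc3: +8 =136
r26=11010 pc3: +8 =144
r27=11011 pc4: +16 =160
r28=11100 pc3: +8 =168
r29=11101 pc4: +16 =184
r30=11110 pc4: +16 =200
r31=11111 pc5: +32 =232
r32=100000 pc1: +2 =234
r33=100001 pc2: +4 =238
r34=100010 pc2: +4 =242
r35=100011 pc3: +8 =250
r36=100100 pc2: +4 =254
r37=100101 pc3: +8 =262
r38=100110 pc3: +8 =270
r39=100111 pc4: +16 =286
r40=101000 pc2: +4 =290
r41=101001 pc3: +8 =298
r42=101010 pc3: +8 =306
r43=101011 pc4: +16 =322
r44=101100 pc3: +8 =330
r45=101101 pc4: +16 =346
r46=101110 pc4: +16 =362
r47=101111 pc5: +32 =394
r48=110000 pc2: +4 =398
r49=110001 pc3: +8 =406
r50=110010 pc3: +8 =414
r51=110011 pc4: +16 =430
r52=110100 pc3: +8 =438
r53=110101 pc4: +16 =454
r54=110110 pc4: +16 =470
r55=110111 pc5: +32 =502
r56=111000 pc3: +8 =510
r57=111001 pc4: +16 =526
r58=111010 pc4: +16 =542

Answer: 542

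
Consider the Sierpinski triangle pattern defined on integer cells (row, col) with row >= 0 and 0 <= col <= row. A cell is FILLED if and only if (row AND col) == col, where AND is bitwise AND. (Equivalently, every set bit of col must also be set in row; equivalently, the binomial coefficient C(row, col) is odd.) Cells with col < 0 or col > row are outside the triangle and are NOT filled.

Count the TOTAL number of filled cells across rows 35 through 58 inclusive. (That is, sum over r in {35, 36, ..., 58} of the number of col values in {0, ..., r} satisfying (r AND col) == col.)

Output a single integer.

r35=100011 pc3: +8 =8
r36=100100 pc2: +4 =12
r37=100101 pc3: +8 =20
r38=100110 pc3: +8 =28
r39=100111 pc4: +16 =44
r40=101000 pc2: +4 =48
r41=101001 pc3: +8 =56
r42=101010 pc3: +8 =64
r43=101011 pc4: +16 =80
r44=101100 pc3: +8 =88
r45=101101 pc4: +16 =104
r46=101110 pc4: +16 =120
r47=101111 pc5: +32 =152
r48=110000 pc2: +4 =156
r49=110001 pc3: +8 =164
r50=110010 pc3: +8 =172
r51=110011 pc4: +16 =188
r52=110100 pc3: +8 =196
r53=110101 pc4: +16 =212
r54=110110 pc4: +16 =228
r55=110111 pc5: +32 =260
r56=111000 pc3: +8 =268
r57=111001 pc4: +16 =284
r58=111010 pc4: +16 =300

Answer: 300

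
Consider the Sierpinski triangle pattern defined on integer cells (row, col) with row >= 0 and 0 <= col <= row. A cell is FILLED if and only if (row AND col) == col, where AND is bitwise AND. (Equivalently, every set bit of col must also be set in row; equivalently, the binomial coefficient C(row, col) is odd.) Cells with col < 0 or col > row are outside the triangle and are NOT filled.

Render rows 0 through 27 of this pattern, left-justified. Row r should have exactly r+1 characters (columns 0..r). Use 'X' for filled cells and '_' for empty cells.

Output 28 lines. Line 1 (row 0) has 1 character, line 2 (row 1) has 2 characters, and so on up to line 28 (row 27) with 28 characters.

r0=0: X
r1=1: XX
r2=10: X_X
r3=11: XXXX
r4=100: X___X
r5=101: XX__XX
r6=110: X_X_X_X
r7=111: XXXXXXXX
r8=1000: X_______X
r9=1001: XX______XX
r10=1010: X_X_____X_X
r11=1011: XXXX____XXXX
r12=1100: X___X___X___X
r13=1101: XX__XX__XX__XX
r14=1110: X_X_X_X_X_X_X_X
r15=1111: XXXXXXXXXXXXXXXX
r16=10000: X_______________X
r17=10001: XX______________XX
r18=10010: X_X_____________X_X
r19=10011: XXXX____________XXXX
r20=10100: X___X___________X___X
r21=10101: XX__XX__________XX__XX
r22=10110: X_X_X_X_________X_X_X_X
r23=10111: XXXXXXXX________XXXXXXXX
r24=11000: X_______X_______X_______X
r25=11001: XX______XX______XX______XX
r26=11010: X_X_____X_X_____X_X_____X_X
r27=11011: XXXX____XXXX____XXXX____XXXX

Answer: X
XX
X_X
XXXX
X___X
XX__XX
X_X_X_X
XXXXXXXX
X_______X
XX______XX
X_X_____X_X
XXXX____XXXX
X___X___X___X
XX__XX__XX__XX
X_X_X_X_X_X_X_X
XXXXXXXXXXXXXXXX
X_______________X
XX______________XX
X_X_____________X_X
XXXX____________XXXX
X___X___________X___X
XX__XX__________XX__XX
X_X_X_X_________X_X_X_X
XXXXXXXX________XXXXXXXX
X_______X_______X_______X
XX______XX______XX______XX
X_X_____X_X_____X_X_____X_X
XXXX____XXXX____XXXX____XXXX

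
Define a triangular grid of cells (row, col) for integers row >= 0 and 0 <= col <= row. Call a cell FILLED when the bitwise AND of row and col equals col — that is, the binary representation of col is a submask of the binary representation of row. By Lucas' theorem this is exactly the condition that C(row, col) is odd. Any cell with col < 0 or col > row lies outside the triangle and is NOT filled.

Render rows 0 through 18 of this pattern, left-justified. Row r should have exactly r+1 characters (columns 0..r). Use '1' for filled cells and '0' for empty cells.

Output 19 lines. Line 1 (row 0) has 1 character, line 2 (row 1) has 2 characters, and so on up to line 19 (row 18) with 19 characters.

Answer: 1
11
101
1111
10001
110011
1010101
11111111
100000001
1100000011
10100000101
111100001111
1000100010001
11001100110011
101010101010101
1111111111111111
10000000000000001
110000000000000011
1010000000000000101

Derivation:
r0=0: 1
r1=1: 11
r2=10: 101
r3=11: 1111
r4=100: 10001
r5=101: 110011
r6=110: 1010101
r7=111: 11111111
r8=1000: 100000001
r9=1001: 1100000011
r10=1010: 10100000101
r11=1011: 111100001111
r12=1100: 1000100010001
r13=1101: 11001100110011
r14=1110: 101010101010101
r15=1111: 1111111111111111
r16=10000: 10000000000000001
r17=10001: 110000000000000011
r18=10010: 1010000000000000101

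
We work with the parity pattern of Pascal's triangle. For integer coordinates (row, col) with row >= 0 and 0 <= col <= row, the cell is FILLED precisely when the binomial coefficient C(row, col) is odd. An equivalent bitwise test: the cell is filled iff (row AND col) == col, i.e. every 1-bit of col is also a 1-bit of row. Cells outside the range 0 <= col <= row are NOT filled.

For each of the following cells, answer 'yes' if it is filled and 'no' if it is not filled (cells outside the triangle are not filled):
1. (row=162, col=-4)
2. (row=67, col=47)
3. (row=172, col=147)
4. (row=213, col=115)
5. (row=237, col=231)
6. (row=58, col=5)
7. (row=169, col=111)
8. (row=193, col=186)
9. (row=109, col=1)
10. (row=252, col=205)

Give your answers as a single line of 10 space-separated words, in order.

(162,-4): col outside [0, 162] -> not filled
(67,47): row=0b1000011, col=0b101111, row AND col = 0b11 = 3; 3 != 47 -> empty
(172,147): row=0b10101100, col=0b10010011, row AND col = 0b10000000 = 128; 128 != 147 -> empty
(213,115): row=0b11010101, col=0b1110011, row AND col = 0b1010001 = 81; 81 != 115 -> empty
(237,231): row=0b11101101, col=0b11100111, row AND col = 0b11100101 = 229; 229 != 231 -> empty
(58,5): row=0b111010, col=0b101, row AND col = 0b0 = 0; 0 != 5 -> empty
(169,111): row=0b10101001, col=0b1101111, row AND col = 0b101001 = 41; 41 != 111 -> empty
(193,186): row=0b11000001, col=0b10111010, row AND col = 0b10000000 = 128; 128 != 186 -> empty
(109,1): row=0b1101101, col=0b1, row AND col = 0b1 = 1; 1 == 1 -> filled
(252,205): row=0b11111100, col=0b11001101, row AND col = 0b11001100 = 204; 204 != 205 -> empty

Answer: no no no no no no no no yes no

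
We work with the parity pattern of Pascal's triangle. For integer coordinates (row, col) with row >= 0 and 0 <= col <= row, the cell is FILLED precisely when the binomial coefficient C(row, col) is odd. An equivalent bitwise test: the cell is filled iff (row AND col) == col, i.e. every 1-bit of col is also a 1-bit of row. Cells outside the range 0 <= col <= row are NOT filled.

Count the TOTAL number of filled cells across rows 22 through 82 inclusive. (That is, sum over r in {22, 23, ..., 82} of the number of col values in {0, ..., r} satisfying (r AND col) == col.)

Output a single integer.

r22=10110 pc3: +8 =8
r23=10111 pc4: +16 =24
r24=11000 pc2: +4 =28
r25=11001 pc3: +8 =36
r26=11010 pc3: +8 =44
r27=11011 pc4: +16 =60
r28=11100 pc3: +8 =68
r29=11101 pc4: +16 =84
r30=11110 pc4: +16 =100
r31=11111 pc5: +32 =132
r32=100000 pc1: +2 =134
r33=100001 pc2: +4 =138
r34=100010 pc2: +4 =142
r35=100011 pc3: +8 =150
r36=100100 pc2: +4 =154
r37=100101 pc3: +8 =162
r38=100110 pc3: +8 =170
r39=100111 pc4: +16 =186
r40=101000 pc2: +4 =190
r41=101001 pc3: +8 =198
r42=101010 pc3: +8 =206
r43=101011 pc4: +16 =222
r44=101100 pc3: +8 =230
r45=101101 pc4: +16 =246
r46=101110 pc4: +16 =262
r47=101111 pc5: +32 =294
r48=110000 pc2: +4 =298
r49=110001 pc3: +8 =306
r50=110010 pc3: +8 =314
r51=110011 pc4: +16 =330
r52=110100 pc3: +8 =338
r53=110101 pc4: +16 =354
r54=110110 pc4: +16 =370
r55=110111 pc5: +32 =402
r56=111000 pc3: +8 =410
r57=111001 pc4: +16 =426
r58=111010 pc4: +16 =442
r59=111011 pc5: +32 =474
r60=111100 pc4: +16 =490
r61=111101 pc5: +32 =522
r62=111110 pc5: +32 =554
r63=111111 pc6: +64 =618
r64=1000000 pc1: +2 =620
r65=1000001 pc2: +4 =624
r66=1000010 pc2: +4 =628
r67=1000011 pc3: +8 =636
r68=1000100 pc2: +4 =640
r69=1000101 pc3: +8 =648
r70=1000110 pc3: +8 =656
r71=1000111 pc4: +16 =672
r72=1001000 pc2: +4 =676
r73=1001001 pc3: +8 =684
r74=1001010 pc3: +8 =692
r75=1001011 pc4: +16 =708
r76=1001100 pc3: +8 =716
r77=1001101 pc4: +16 =732
r78=1001110 pc4: +16 =748
r79=1001111 pc5: +32 =780
r80=1010000 pc2: +4 =784
r81=1010001 pc3: +8 =792
r82=1010010 pc3: +8 =800

Answer: 800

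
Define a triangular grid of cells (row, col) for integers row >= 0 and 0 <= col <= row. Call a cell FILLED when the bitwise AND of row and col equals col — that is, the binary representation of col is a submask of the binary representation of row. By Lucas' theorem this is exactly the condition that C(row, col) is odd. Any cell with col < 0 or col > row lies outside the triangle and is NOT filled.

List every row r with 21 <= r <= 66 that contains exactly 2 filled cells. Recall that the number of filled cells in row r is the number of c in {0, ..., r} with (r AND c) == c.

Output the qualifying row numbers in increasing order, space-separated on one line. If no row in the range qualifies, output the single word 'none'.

Answer: 32 64

Derivation:
Row r has 2^popcount(r) filled cells, so we need popcount(r) = log2(2) = 1.
Scan r = 21..66 and keep those with exactly 1 one-bits:
r=21=10101 popcount=3 -> skip
r=22=10110 popcount=3 -> skip
r=23=10111 popcount=4 -> skip
r=24=11000 popcount=2 -> skip
r=25=11001 popcount=3 -> skip
r=26=11010 popcount=3 -> skip
r=27=11011 popcount=4 -> skip
r=28=11100 popcount=3 -> skip
r=29=11101 popcount=4 -> skip
r=30=11110 popcount=4 -> skip
r=31=11111 popcount=5 -> skip
r=32=100000 popcount=1 -> KEEP
r=33=100001 popcount=2 -> skip
r=34=100010 popcount=2 -> skip
r=35=100011 popcount=3 -> skip
r=36=100100 popcount=2 -> skip
r=37=100101 popcount=3 -> skip
r=38=100110 popcount=3 -> skip
r=39=100111 popcount=4 -> skip
r=40=101000 popcount=2 -> skip
r=41=101001 popcount=3 -> skip
r=42=101010 popcount=3 -> skip
r=43=101011 popcount=4 -> skip
r=44=101100 popcount=3 -> skip
r=45=101101 popcount=4 -> skip
r=46=101110 popcount=4 -> skip
r=47=101111 popcount=5 -> skip
r=48=110000 popcount=2 -> skip
r=49=110001 popcount=3 -> skip
r=50=110010 popcount=3 -> skip
r=51=110011 popcount=4 -> skip
r=52=110100 popcount=3 -> skip
r=53=110101 popcount=4 -> skip
r=54=110110 popcount=4 -> skip
r=55=110111 popcount=5 -> skip
r=56=111000 popcount=3 -> skip
r=57=111001 popcount=4 -> skip
r=58=111010 popcount=4 -> skip
r=59=111011 popcount=5 -> skip
r=60=111100 popcount=4 -> skip
r=61=111101 popcount=5 -> skip
r=62=111110 popcount=5 -> skip
r=63=111111 popcount=6 -> skip
r=64=1000000 popcount=1 -> KEEP
r=65=1000001 popcount=2 -> skip
r=66=1000010 popcount=2 -> skip
Kept rows: 32 64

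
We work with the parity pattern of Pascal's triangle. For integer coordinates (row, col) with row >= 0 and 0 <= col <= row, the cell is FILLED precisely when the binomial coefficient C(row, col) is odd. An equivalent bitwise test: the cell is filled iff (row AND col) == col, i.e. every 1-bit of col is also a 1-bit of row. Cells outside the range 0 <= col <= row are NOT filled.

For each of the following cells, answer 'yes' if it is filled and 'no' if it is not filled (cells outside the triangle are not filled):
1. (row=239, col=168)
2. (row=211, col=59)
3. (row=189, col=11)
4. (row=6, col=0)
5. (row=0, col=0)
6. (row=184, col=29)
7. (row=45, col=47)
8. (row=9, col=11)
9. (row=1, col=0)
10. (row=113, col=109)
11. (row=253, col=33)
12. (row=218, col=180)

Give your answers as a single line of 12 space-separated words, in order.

Answer: yes no no yes yes no no no yes no yes no

Derivation:
(239,168): row=0b11101111, col=0b10101000, row AND col = 0b10101000 = 168; 168 == 168 -> filled
(211,59): row=0b11010011, col=0b111011, row AND col = 0b10011 = 19; 19 != 59 -> empty
(189,11): row=0b10111101, col=0b1011, row AND col = 0b1001 = 9; 9 != 11 -> empty
(6,0): row=0b110, col=0b0, row AND col = 0b0 = 0; 0 == 0 -> filled
(0,0): row=0b0, col=0b0, row AND col = 0b0 = 0; 0 == 0 -> filled
(184,29): row=0b10111000, col=0b11101, row AND col = 0b11000 = 24; 24 != 29 -> empty
(45,47): col outside [0, 45] -> not filled
(9,11): col outside [0, 9] -> not filled
(1,0): row=0b1, col=0b0, row AND col = 0b0 = 0; 0 == 0 -> filled
(113,109): row=0b1110001, col=0b1101101, row AND col = 0b1100001 = 97; 97 != 109 -> empty
(253,33): row=0b11111101, col=0b100001, row AND col = 0b100001 = 33; 33 == 33 -> filled
(218,180): row=0b11011010, col=0b10110100, row AND col = 0b10010000 = 144; 144 != 180 -> empty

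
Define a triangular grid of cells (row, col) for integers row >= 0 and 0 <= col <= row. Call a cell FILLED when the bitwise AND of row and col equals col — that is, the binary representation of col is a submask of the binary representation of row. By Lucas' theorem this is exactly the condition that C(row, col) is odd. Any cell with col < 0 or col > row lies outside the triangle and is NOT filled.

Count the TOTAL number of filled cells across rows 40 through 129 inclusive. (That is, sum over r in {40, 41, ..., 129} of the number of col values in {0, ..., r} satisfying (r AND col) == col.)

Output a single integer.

r40=101000 pc2: +4 =4
r41=101001 pc3: +8 =12
r42=101010 pc3: +8 =20
r43=101011 pc4: +16 =36
r44=101100 pc3: +8 =44
r45=101101 pc4: +16 =60
r46=101110 pc4: +16 =76
r47=101111 pc5: +32 =108
r48=110000 pc2: +4 =112
r49=110001 pc3: +8 =120
r50=110010 pc3: +8 =128
r51=110011 pc4: +16 =144
r52=110100 pc3: +8 =152
r53=110101 pc4: +16 =168
r54=110110 pc4: +16 =184
r55=110111 pc5: +32 =216
r56=111000 pc3: +8 =224
r57=111001 pc4: +16 =240
r58=111010 pc4: +16 =256
r59=111011 pc5: +32 =288
r60=111100 pc4: +16 =304
r61=111101 pc5: +32 =336
r62=111110 pc5: +32 =368
r63=111111 pc6: +64 =432
r64=1000000 pc1: +2 =434
r65=1000001 pc2: +4 =438
r66=1000010 pc2: +4 =442
r67=1000011 pc3: +8 =450
r68=1000100 pc2: +4 =454
r69=1000101 pc3: +8 =462
r70=1000110 pc3: +8 =470
r71=1000111 pc4: +16 =486
r72=1001000 pc2: +4 =490
r73=1001001 pc3: +8 =498
r74=1001010 pc3: +8 =506
r75=1001011 pc4: +16 =522
r76=1001100 pc3: +8 =530
r77=1001101 pc4: +16 =546
r78=1001110 pc4: +16 =562
r79=1001111 pc5: +32 =594
r80=1010000 pc2: +4 =598
r81=1010001 pc3: +8 =606
r82=1010010 pc3: +8 =614
r83=1010011 pc4: +16 =630
r84=1010100 pc3: +8 =638
r85=1010101 pc4: +16 =654
r86=1010110 pc4: +16 =670
r87=1010111 pc5: +32 =702
r88=1011000 pc3: +8 =710
r89=1011001 pc4: +16 =726
r90=1011010 pc4: +16 =742
r91=1011011 pc5: +32 =774
r92=1011100 pc4: +16 =790
r93=1011101 pc5: +32 =822
r94=1011110 pc5: +32 =854
r95=1011111 pc6: +64 =918
r96=1100000 pc2: +4 =922
r97=1100001 pc3: +8 =930
r98=1100010 pc3: +8 =938
r99=1100011 pc4: +16 =954
r100=1100100 pc3: +8 =962
r101=1100101 pc4: +16 =978
r102=1100110 pc4: +16 =994
r103=1100111 pc5: +32 =1026
r104=1101000 pc3: +8 =1034
r105=1101001 pc4: +16 =1050
r106=1101010 pc4: +16 =1066
r107=1101011 pc5: +32 =1098
r108=1101100 pc4: +16 =1114
r109=1101101 pc5: +32 =1146
r110=1101110 pc5: +32 =1178
r111=1101111 pc6: +64 =1242
r112=1110000 pc3: +8 =1250
r113=1110001 pc4: +16 =1266
r114=1110010 pc4: +16 =1282
r115=1110011 pc5: +32 =1314
r116=1110100 pc4: +16 =1330
r117=1110101 pc5: +32 =1362
r118=1110110 pc5: +32 =1394
r119=1110111 pc6: +64 =1458
r120=1111000 pc4: +16 =1474
r121=1111001 pc5: +32 =1506
r122=1111010 pc5: +32 =1538
r123=1111011 pc6: +64 =1602
r124=1111100 pc5: +32 =1634
r125=1111101 pc6: +64 =1698
r126=1111110 pc6: +64 =1762
r127=1111111 pc7: +128 =1890
r128=10000000 pc1: +2 =1892
r129=10000001 pc2: +4 =1896

Answer: 1896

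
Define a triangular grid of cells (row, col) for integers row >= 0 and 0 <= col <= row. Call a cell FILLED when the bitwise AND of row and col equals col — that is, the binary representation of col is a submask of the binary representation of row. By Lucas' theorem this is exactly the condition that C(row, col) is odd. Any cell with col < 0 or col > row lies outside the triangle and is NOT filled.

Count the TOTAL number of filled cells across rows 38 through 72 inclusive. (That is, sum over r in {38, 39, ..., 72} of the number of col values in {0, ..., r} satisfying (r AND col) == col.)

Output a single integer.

r38=100110 pc3: +8 =8
r39=100111 pc4: +16 =24
r40=101000 pc2: +4 =28
r41=101001 pc3: +8 =36
r42=101010 pc3: +8 =44
r43=101011 pc4: +16 =60
r44=101100 pc3: +8 =68
r45=101101 pc4: +16 =84
r46=101110 pc4: +16 =100
r47=101111 pc5: +32 =132
r48=110000 pc2: +4 =136
r49=110001 pc3: +8 =144
r50=110010 pc3: +8 =152
r51=110011 pc4: +16 =168
r52=110100 pc3: +8 =176
r53=110101 pc4: +16 =192
r54=110110 pc4: +16 =208
r55=110111 pc5: +32 =240
r56=111000 pc3: +8 =248
r57=111001 pc4: +16 =264
r58=111010 pc4: +16 =280
r59=111011 pc5: +32 =312
r60=111100 pc4: +16 =328
r61=111101 pc5: +32 =360
r62=111110 pc5: +32 =392
r63=111111 pc6: +64 =456
r64=1000000 pc1: +2 =458
r65=1000001 pc2: +4 =462
r66=1000010 pc2: +4 =466
r67=1000011 pc3: +8 =474
r68=1000100 pc2: +4 =478
r69=1000101 pc3: +8 =486
r70=1000110 pc3: +8 =494
r71=1000111 pc4: +16 =510
r72=1001000 pc2: +4 =514

Answer: 514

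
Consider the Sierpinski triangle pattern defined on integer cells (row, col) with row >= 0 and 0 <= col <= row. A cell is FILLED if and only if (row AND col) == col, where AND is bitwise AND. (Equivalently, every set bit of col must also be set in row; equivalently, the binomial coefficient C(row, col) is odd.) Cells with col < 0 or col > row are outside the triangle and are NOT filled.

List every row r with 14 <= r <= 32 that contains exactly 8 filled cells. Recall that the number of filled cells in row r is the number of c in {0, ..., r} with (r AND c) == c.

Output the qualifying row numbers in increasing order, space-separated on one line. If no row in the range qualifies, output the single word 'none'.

Row r has 2^popcount(r) filled cells, so we need popcount(r) = log2(8) = 3.
Scan r = 14..32 and keep those with exactly 3 one-bits:
r=14=1110 popcount=3 -> KEEP
r=15=1111 popcount=4 -> skip
r=16=10000 popcount=1 -> skip
r=17=10001 popcount=2 -> skip
r=18=10010 popcount=2 -> skip
r=19=10011 popcount=3 -> KEEP
r=20=10100 popcount=2 -> skip
r=21=10101 popcount=3 -> KEEP
r=22=10110 popcount=3 -> KEEP
r=23=10111 popcount=4 -> skip
r=24=11000 popcount=2 -> skip
r=25=11001 popcount=3 -> KEEP
r=26=11010 popcount=3 -> KEEP
r=27=11011 popcount=4 -> skip
r=28=11100 popcount=3 -> KEEP
r=29=11101 popcount=4 -> skip
r=30=11110 popcount=4 -> skip
r=31=11111 popcount=5 -> skip
r=32=100000 popcount=1 -> skip
Kept rows: 14 19 21 22 25 26 28

Answer: 14 19 21 22 25 26 28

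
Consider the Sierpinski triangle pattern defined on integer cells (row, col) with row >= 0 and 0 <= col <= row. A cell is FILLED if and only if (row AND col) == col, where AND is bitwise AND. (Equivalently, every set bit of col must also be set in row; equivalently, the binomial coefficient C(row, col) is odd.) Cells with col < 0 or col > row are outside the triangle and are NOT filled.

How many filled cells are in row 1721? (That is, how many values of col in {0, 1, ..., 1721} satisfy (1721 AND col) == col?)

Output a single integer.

1721 in binary = 11010111001
popcount(1721) = number of 1-bits in 11010111001 = 7
A col c satisfies (1721 AND c) == c iff every set bit of c is also set in 1721; each of the 7 set bits of 1721 can independently be on or off in c.
count = 2^7 = 128

Answer: 128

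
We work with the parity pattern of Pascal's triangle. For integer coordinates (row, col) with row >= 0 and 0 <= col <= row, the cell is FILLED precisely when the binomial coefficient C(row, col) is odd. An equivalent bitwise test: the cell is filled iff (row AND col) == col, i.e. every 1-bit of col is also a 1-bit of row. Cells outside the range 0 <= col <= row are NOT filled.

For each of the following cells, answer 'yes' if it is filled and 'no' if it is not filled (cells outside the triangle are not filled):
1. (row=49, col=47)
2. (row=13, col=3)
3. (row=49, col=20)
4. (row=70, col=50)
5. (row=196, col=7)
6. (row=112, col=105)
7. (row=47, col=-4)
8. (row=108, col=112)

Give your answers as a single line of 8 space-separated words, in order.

(49,47): row=0b110001, col=0b101111, row AND col = 0b100001 = 33; 33 != 47 -> empty
(13,3): row=0b1101, col=0b11, row AND col = 0b1 = 1; 1 != 3 -> empty
(49,20): row=0b110001, col=0b10100, row AND col = 0b10000 = 16; 16 != 20 -> empty
(70,50): row=0b1000110, col=0b110010, row AND col = 0b10 = 2; 2 != 50 -> empty
(196,7): row=0b11000100, col=0b111, row AND col = 0b100 = 4; 4 != 7 -> empty
(112,105): row=0b1110000, col=0b1101001, row AND col = 0b1100000 = 96; 96 != 105 -> empty
(47,-4): col outside [0, 47] -> not filled
(108,112): col outside [0, 108] -> not filled

Answer: no no no no no no no no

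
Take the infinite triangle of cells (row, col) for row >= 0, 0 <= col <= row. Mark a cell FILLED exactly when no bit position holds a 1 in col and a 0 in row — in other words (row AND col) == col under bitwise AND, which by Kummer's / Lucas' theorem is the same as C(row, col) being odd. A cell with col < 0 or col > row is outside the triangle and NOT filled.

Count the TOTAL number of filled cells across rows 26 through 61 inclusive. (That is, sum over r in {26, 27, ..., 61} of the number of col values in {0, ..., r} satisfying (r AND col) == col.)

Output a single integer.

Answer: 486

Derivation:
r26=11010 pc3: +8 =8
r27=11011 pc4: +16 =24
r28=11100 pc3: +8 =32
r29=11101 pc4: +16 =48
r30=11110 pc4: +16 =64
r31=11111 pc5: +32 =96
r32=100000 pc1: +2 =98
r33=100001 pc2: +4 =102
r34=100010 pc2: +4 =106
r35=100011 pc3: +8 =114
r36=100100 pc2: +4 =118
r37=100101 pc3: +8 =126
r38=100110 pc3: +8 =134
r39=100111 pc4: +16 =150
r40=101000 pc2: +4 =154
r41=101001 pc3: +8 =162
r42=101010 pc3: +8 =170
r43=101011 pc4: +16 =186
r44=101100 pc3: +8 =194
r45=101101 pc4: +16 =210
r46=101110 pc4: +16 =226
r47=101111 pc5: +32 =258
r48=110000 pc2: +4 =262
r49=110001 pc3: +8 =270
r50=110010 pc3: +8 =278
r51=110011 pc4: +16 =294
r52=110100 pc3: +8 =302
r53=110101 pc4: +16 =318
r54=110110 pc4: +16 =334
r55=110111 pc5: +32 =366
r56=111000 pc3: +8 =374
r57=111001 pc4: +16 =390
r58=111010 pc4: +16 =406
r59=111011 pc5: +32 =438
r60=111100 pc4: +16 =454
r61=111101 pc5: +32 =486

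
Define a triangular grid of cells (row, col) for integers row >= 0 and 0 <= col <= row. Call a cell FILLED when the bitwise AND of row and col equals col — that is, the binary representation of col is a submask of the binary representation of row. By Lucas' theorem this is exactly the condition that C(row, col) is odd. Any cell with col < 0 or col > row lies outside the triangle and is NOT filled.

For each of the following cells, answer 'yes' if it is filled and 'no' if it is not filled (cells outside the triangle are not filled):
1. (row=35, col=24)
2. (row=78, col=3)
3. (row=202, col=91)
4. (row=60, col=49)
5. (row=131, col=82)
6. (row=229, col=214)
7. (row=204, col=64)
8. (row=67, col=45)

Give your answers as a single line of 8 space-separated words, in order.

Answer: no no no no no no yes no

Derivation:
(35,24): row=0b100011, col=0b11000, row AND col = 0b0 = 0; 0 != 24 -> empty
(78,3): row=0b1001110, col=0b11, row AND col = 0b10 = 2; 2 != 3 -> empty
(202,91): row=0b11001010, col=0b1011011, row AND col = 0b1001010 = 74; 74 != 91 -> empty
(60,49): row=0b111100, col=0b110001, row AND col = 0b110000 = 48; 48 != 49 -> empty
(131,82): row=0b10000011, col=0b1010010, row AND col = 0b10 = 2; 2 != 82 -> empty
(229,214): row=0b11100101, col=0b11010110, row AND col = 0b11000100 = 196; 196 != 214 -> empty
(204,64): row=0b11001100, col=0b1000000, row AND col = 0b1000000 = 64; 64 == 64 -> filled
(67,45): row=0b1000011, col=0b101101, row AND col = 0b1 = 1; 1 != 45 -> empty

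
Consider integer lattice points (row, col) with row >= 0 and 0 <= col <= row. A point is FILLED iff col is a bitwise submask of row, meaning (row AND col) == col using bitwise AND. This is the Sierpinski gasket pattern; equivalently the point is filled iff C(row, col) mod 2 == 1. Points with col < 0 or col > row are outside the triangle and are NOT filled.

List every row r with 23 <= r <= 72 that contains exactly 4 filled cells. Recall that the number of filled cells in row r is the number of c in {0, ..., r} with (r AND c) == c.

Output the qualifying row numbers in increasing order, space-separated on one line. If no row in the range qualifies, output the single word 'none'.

Answer: 24 33 34 36 40 48 65 66 68 72

Derivation:
Row r has 2^popcount(r) filled cells, so we need popcount(r) = log2(4) = 2.
Scan r = 23..72 and keep those with exactly 2 one-bits:
r=23=10111 popcount=4 -> skip
r=24=11000 popcount=2 -> KEEP
r=25=11001 popcount=3 -> skip
r=26=11010 popcount=3 -> skip
r=27=11011 popcount=4 -> skip
r=28=11100 popcount=3 -> skip
r=29=11101 popcount=4 -> skip
r=30=11110 popcount=4 -> skip
r=31=11111 popcount=5 -> skip
r=32=100000 popcount=1 -> skip
r=33=100001 popcount=2 -> KEEP
r=34=100010 popcount=2 -> KEEP
r=35=100011 popcount=3 -> skip
r=36=100100 popcount=2 -> KEEP
r=37=100101 popcount=3 -> skip
r=38=100110 popcount=3 -> skip
r=39=100111 popcount=4 -> skip
r=40=101000 popcount=2 -> KEEP
r=41=101001 popcount=3 -> skip
r=42=101010 popcount=3 -> skip
r=43=101011 popcount=4 -> skip
r=44=101100 popcount=3 -> skip
r=45=101101 popcount=4 -> skip
r=46=101110 popcount=4 -> skip
r=47=101111 popcount=5 -> skip
r=48=110000 popcount=2 -> KEEP
r=49=110001 popcount=3 -> skip
r=50=110010 popcount=3 -> skip
r=51=110011 popcount=4 -> skip
r=52=110100 popcount=3 -> skip
r=53=110101 popcount=4 -> skip
r=54=110110 popcount=4 -> skip
r=55=110111 popcount=5 -> skip
r=56=111000 popcount=3 -> skip
r=57=111001 popcount=4 -> skip
r=58=111010 popcount=4 -> skip
r=59=111011 popcount=5 -> skip
r=60=111100 popcount=4 -> skip
r=61=111101 popcount=5 -> skip
r=62=111110 popcount=5 -> skip
r=63=111111 popcount=6 -> skip
r=64=1000000 popcount=1 -> skip
r=65=1000001 popcount=2 -> KEEP
r=66=1000010 popcount=2 -> KEEP
r=67=1000011 popcount=3 -> skip
r=68=1000100 popcount=2 -> KEEP
r=69=1000101 popcount=3 -> skip
r=70=1000110 popcount=3 -> skip
r=71=1000111 popcount=4 -> skip
r=72=1001000 popcount=2 -> KEEP
Kept rows: 24 33 34 36 40 48 65 66 68 72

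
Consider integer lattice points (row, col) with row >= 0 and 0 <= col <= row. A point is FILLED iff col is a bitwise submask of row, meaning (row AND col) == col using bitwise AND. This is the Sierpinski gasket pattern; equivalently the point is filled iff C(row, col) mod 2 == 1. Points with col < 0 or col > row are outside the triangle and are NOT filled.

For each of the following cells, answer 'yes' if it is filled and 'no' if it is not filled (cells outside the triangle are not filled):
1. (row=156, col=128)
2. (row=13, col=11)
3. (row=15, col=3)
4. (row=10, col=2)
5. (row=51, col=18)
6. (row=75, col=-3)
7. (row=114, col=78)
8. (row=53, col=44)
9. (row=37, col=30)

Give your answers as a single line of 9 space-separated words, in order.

(156,128): row=0b10011100, col=0b10000000, row AND col = 0b10000000 = 128; 128 == 128 -> filled
(13,11): row=0b1101, col=0b1011, row AND col = 0b1001 = 9; 9 != 11 -> empty
(15,3): row=0b1111, col=0b11, row AND col = 0b11 = 3; 3 == 3 -> filled
(10,2): row=0b1010, col=0b10, row AND col = 0b10 = 2; 2 == 2 -> filled
(51,18): row=0b110011, col=0b10010, row AND col = 0b10010 = 18; 18 == 18 -> filled
(75,-3): col outside [0, 75] -> not filled
(114,78): row=0b1110010, col=0b1001110, row AND col = 0b1000010 = 66; 66 != 78 -> empty
(53,44): row=0b110101, col=0b101100, row AND col = 0b100100 = 36; 36 != 44 -> empty
(37,30): row=0b100101, col=0b11110, row AND col = 0b100 = 4; 4 != 30 -> empty

Answer: yes no yes yes yes no no no no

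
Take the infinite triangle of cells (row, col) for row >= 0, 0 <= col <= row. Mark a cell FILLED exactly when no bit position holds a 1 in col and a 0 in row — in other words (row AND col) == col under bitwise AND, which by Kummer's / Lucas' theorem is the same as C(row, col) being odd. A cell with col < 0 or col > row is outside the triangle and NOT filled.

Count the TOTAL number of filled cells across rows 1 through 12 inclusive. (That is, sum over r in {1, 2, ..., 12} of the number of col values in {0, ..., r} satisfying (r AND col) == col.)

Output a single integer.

Answer: 48

Derivation:
r1=1 pc1: +2 =2
r2=10 pc1: +2 =4
r3=11 pc2: +4 =8
r4=100 pc1: +2 =10
r5=101 pc2: +4 =14
r6=110 pc2: +4 =18
r7=111 pc3: +8 =26
r8=1000 pc1: +2 =28
r9=1001 pc2: +4 =32
r10=1010 pc2: +4 =36
r11=1011 pc3: +8 =44
r12=1100 pc2: +4 =48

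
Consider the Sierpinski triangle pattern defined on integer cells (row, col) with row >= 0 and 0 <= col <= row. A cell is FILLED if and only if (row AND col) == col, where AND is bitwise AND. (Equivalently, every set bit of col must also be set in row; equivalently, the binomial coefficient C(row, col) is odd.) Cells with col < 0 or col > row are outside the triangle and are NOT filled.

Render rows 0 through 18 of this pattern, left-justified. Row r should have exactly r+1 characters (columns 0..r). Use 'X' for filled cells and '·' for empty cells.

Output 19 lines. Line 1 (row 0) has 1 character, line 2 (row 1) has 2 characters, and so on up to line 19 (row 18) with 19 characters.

Answer: X
XX
X·X
XXXX
X···X
XX··XX
X·X·X·X
XXXXXXXX
X·······X
XX······XX
X·X·····X·X
XXXX····XXXX
X···X···X···X
XX··XX··XX··XX
X·X·X·X·X·X·X·X
XXXXXXXXXXXXXXXX
X···············X
XX··············XX
X·X·············X·X

Derivation:
r0=0: X
r1=1: XX
r2=10: X·X
r3=11: XXXX
r4=100: X···X
r5=101: XX··XX
r6=110: X·X·X·X
r7=111: XXXXXXXX
r8=1000: X·······X
r9=1001: XX······XX
r10=1010: X·X·····X·X
r11=1011: XXXX····XXXX
r12=1100: X···X···X···X
r13=1101: XX··XX··XX··XX
r14=1110: X·X·X·X·X·X·X·X
r15=1111: XXXXXXXXXXXXXXXX
r16=10000: X···············X
r17=10001: XX··············XX
r18=10010: X·X·············X·X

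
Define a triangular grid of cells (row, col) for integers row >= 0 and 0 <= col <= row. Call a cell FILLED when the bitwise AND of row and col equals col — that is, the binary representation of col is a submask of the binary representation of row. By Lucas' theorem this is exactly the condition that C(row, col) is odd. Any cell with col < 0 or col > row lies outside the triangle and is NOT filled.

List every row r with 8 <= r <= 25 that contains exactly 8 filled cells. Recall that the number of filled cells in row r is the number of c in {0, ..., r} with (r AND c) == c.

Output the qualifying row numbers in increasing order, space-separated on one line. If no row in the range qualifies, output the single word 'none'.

Answer: 11 13 14 19 21 22 25

Derivation:
Row r has 2^popcount(r) filled cells, so we need popcount(r) = log2(8) = 3.
Scan r = 8..25 and keep those with exactly 3 one-bits:
r=8=1000 popcount=1 -> skip
r=9=1001 popcount=2 -> skip
r=10=1010 popcount=2 -> skip
r=11=1011 popcount=3 -> KEEP
r=12=1100 popcount=2 -> skip
r=13=1101 popcount=3 -> KEEP
r=14=1110 popcount=3 -> KEEP
r=15=1111 popcount=4 -> skip
r=16=10000 popcount=1 -> skip
r=17=10001 popcount=2 -> skip
r=18=10010 popcount=2 -> skip
r=19=10011 popcount=3 -> KEEP
r=20=10100 popcount=2 -> skip
r=21=10101 popcount=3 -> KEEP
r=22=10110 popcount=3 -> KEEP
r=23=10111 popcount=4 -> skip
r=24=11000 popcount=2 -> skip
r=25=11001 popcount=3 -> KEEP
Kept rows: 11 13 14 19 21 22 25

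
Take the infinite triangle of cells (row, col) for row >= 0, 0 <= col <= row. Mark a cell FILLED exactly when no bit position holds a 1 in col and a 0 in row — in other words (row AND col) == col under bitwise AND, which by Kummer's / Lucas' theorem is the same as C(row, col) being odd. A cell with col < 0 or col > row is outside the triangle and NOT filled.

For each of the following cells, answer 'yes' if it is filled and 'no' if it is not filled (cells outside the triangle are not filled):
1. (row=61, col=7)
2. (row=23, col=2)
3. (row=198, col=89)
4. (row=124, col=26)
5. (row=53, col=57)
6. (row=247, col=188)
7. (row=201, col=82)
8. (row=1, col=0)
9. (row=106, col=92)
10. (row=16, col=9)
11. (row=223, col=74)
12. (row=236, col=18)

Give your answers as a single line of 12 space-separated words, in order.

(61,7): row=0b111101, col=0b111, row AND col = 0b101 = 5; 5 != 7 -> empty
(23,2): row=0b10111, col=0b10, row AND col = 0b10 = 2; 2 == 2 -> filled
(198,89): row=0b11000110, col=0b1011001, row AND col = 0b1000000 = 64; 64 != 89 -> empty
(124,26): row=0b1111100, col=0b11010, row AND col = 0b11000 = 24; 24 != 26 -> empty
(53,57): col outside [0, 53] -> not filled
(247,188): row=0b11110111, col=0b10111100, row AND col = 0b10110100 = 180; 180 != 188 -> empty
(201,82): row=0b11001001, col=0b1010010, row AND col = 0b1000000 = 64; 64 != 82 -> empty
(1,0): row=0b1, col=0b0, row AND col = 0b0 = 0; 0 == 0 -> filled
(106,92): row=0b1101010, col=0b1011100, row AND col = 0b1001000 = 72; 72 != 92 -> empty
(16,9): row=0b10000, col=0b1001, row AND col = 0b0 = 0; 0 != 9 -> empty
(223,74): row=0b11011111, col=0b1001010, row AND col = 0b1001010 = 74; 74 == 74 -> filled
(236,18): row=0b11101100, col=0b10010, row AND col = 0b0 = 0; 0 != 18 -> empty

Answer: no yes no no no no no yes no no yes no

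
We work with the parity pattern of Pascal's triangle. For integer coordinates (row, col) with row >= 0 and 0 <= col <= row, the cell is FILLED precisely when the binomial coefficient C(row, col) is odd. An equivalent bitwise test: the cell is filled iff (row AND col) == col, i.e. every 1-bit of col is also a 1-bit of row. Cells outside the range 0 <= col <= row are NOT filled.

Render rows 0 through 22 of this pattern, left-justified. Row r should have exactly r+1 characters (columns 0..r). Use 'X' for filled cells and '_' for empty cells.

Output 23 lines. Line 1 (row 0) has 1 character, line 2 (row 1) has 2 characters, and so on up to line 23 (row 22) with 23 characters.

Answer: X
XX
X_X
XXXX
X___X
XX__XX
X_X_X_X
XXXXXXXX
X_______X
XX______XX
X_X_____X_X
XXXX____XXXX
X___X___X___X
XX__XX__XX__XX
X_X_X_X_X_X_X_X
XXXXXXXXXXXXXXXX
X_______________X
XX______________XX
X_X_____________X_X
XXXX____________XXXX
X___X___________X___X
XX__XX__________XX__XX
X_X_X_X_________X_X_X_X

Derivation:
r0=0: X
r1=1: XX
r2=10: X_X
r3=11: XXXX
r4=100: X___X
r5=101: XX__XX
r6=110: X_X_X_X
r7=111: XXXXXXXX
r8=1000: X_______X
r9=1001: XX______XX
r10=1010: X_X_____X_X
r11=1011: XXXX____XXXX
r12=1100: X___X___X___X
r13=1101: XX__XX__XX__XX
r14=1110: X_X_X_X_X_X_X_X
r15=1111: XXXXXXXXXXXXXXXX
r16=10000: X_______________X
r17=10001: XX______________XX
r18=10010: X_X_____________X_X
r19=10011: XXXX____________XXXX
r20=10100: X___X___________X___X
r21=10101: XX__XX__________XX__XX
r22=10110: X_X_X_X_________X_X_X_X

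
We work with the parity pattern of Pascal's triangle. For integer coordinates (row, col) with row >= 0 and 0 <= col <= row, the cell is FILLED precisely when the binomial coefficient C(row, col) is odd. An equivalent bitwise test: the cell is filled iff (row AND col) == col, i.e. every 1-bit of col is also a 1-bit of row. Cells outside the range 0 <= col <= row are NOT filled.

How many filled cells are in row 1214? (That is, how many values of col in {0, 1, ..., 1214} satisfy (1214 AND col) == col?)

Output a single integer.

Answer: 128

Derivation:
1214 in binary = 10010111110
popcount(1214) = number of 1-bits in 10010111110 = 7
A col c satisfies (1214 AND c) == c iff every set bit of c is also set in 1214; each of the 7 set bits of 1214 can independently be on or off in c.
count = 2^7 = 128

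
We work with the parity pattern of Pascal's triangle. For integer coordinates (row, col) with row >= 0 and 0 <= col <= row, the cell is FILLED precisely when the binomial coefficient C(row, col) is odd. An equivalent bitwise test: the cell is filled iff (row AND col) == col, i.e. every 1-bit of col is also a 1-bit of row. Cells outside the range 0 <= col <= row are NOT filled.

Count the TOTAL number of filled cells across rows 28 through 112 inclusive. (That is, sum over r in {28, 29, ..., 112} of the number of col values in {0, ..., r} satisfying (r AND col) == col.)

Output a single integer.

r28=11100 pc3: +8 =8
r29=11101 pc4: +16 =24
r30=11110 pc4: +16 =40
r31=11111 pc5: +32 =72
r32=100000 pc1: +2 =74
r33=100001 pc2: +4 =78
r34=100010 pc2: +4 =82
r35=100011 pc3: +8 =90
r36=100100 pc2: +4 =94
r37=100101 pc3: +8 =102
r38=100110 pc3: +8 =110
r39=100111 pc4: +16 =126
r40=101000 pc2: +4 =130
r41=101001 pc3: +8 =138
r42=101010 pc3: +8 =146
r43=101011 pc4: +16 =162
r44=101100 pc3: +8 =170
r45=101101 pc4: +16 =186
r46=101110 pc4: +16 =202
r47=101111 pc5: +32 =234
r48=110000 pc2: +4 =238
r49=110001 pc3: +8 =246
r50=110010 pc3: +8 =254
r51=110011 pc4: +16 =270
r52=110100 pc3: +8 =278
r53=110101 pc4: +16 =294
r54=110110 pc4: +16 =310
r55=110111 pc5: +32 =342
r56=111000 pc3: +8 =350
r57=111001 pc4: +16 =366
r58=111010 pc4: +16 =382
r59=111011 pc5: +32 =414
r60=111100 pc4: +16 =430
r61=111101 pc5: +32 =462
r62=111110 pc5: +32 =494
r63=111111 pc6: +64 =558
r64=1000000 pc1: +2 =560
r65=1000001 pc2: +4 =564
r66=1000010 pc2: +4 =568
r67=1000011 pc3: +8 =576
r68=1000100 pc2: +4 =580
r69=1000101 pc3: +8 =588
r70=1000110 pc3: +8 =596
r71=1000111 pc4: +16 =612
r72=1001000 pc2: +4 =616
r73=1001001 pc3: +8 =624
r74=1001010 pc3: +8 =632
r75=1001011 pc4: +16 =648
r76=1001100 pc3: +8 =656
r77=1001101 pc4: +16 =672
r78=1001110 pc4: +16 =688
r79=1001111 pc5: +32 =720
r80=1010000 pc2: +4 =724
r81=1010001 pc3: +8 =732
r82=1010010 pc3: +8 =740
r83=1010011 pc4: +16 =756
r84=1010100 pc3: +8 =764
r85=1010101 pc4: +16 =780
r86=1010110 pc4: +16 =796
r87=1010111 pc5: +32 =828
r88=1011000 pc3: +8 =836
r89=1011001 pc4: +16 =852
r90=1011010 pc4: +16 =868
r91=1011011 pc5: +32 =900
r92=1011100 pc4: +16 =916
r93=1011101 pc5: +32 =948
r94=1011110 pc5: +32 =980
r95=1011111 pc6: +64 =1044
r96=1100000 pc2: +4 =1048
r97=1100001 pc3: +8 =1056
r98=1100010 pc3: +8 =1064
r99=1100011 pc4: +16 =1080
r100=1100100 pc3: +8 =1088
r101=1100101 pc4: +16 =1104
r102=1100110 pc4: +16 =1120
r103=1100111 pc5: +32 =1152
r104=1101000 pc3: +8 =1160
r105=1101001 pc4: +16 =1176
r106=1101010 pc4: +16 =1192
r107=1101011 pc5: +32 =1224
r108=1101100 pc4: +16 =1240
r109=1101101 pc5: +32 =1272
r110=1101110 pc5: +32 =1304
r111=1101111 pc6: +64 =1368
r112=1110000 pc3: +8 =1376

Answer: 1376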